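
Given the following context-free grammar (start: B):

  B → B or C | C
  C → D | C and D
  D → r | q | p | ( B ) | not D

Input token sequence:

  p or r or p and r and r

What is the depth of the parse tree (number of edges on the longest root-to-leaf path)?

[B [B [B [C [D p]]] or [C [D r]]] or [C [C [C [D p]] and [D r]] and [D r]]]

5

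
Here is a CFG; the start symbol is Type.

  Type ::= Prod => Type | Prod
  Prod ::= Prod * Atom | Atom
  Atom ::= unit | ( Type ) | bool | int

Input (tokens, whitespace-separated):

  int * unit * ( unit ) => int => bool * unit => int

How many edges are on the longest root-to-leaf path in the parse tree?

[Type [Prod [Prod [Prod [Atom int]] * [Atom unit]] * [Atom ( [Type [Prod [Atom unit]]] )]] => [Type [Prod [Atom int]] => [Type [Prod [Prod [Atom bool]] * [Atom unit]] => [Type [Prod [Atom int]]]]]]

6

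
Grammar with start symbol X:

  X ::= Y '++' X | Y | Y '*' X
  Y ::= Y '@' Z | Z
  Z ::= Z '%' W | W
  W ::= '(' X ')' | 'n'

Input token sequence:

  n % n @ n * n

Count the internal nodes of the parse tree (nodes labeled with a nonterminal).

[X [Y [Y [Z [Z [W n]] % [W n]]] @ [Z [W n]]] * [X [Y [Z [W n]]]]]

13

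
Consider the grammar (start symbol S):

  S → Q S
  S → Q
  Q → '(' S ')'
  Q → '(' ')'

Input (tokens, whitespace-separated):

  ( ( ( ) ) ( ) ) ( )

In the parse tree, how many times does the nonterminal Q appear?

5

[S [Q ( [S [Q ( [S [Q ( )]] )] [S [Q ( )]]] )] [S [Q ( )]]]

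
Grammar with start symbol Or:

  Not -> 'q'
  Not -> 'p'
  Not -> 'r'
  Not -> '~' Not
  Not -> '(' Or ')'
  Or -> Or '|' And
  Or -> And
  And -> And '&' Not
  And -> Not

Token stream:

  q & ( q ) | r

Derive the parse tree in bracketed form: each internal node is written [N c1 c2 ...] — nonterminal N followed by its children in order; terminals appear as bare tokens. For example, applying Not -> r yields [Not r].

Or
Or | And
And | And
And & Not | And
Not & Not | And
q & Not | And
q & ( Or ) | And
q & ( And ) | And
q & ( Not ) | And
q & ( q ) | And
q & ( q ) | Not
q & ( q ) | r

[Or [Or [And [And [Not q]] & [Not ( [Or [And [Not q]]] )]]] | [And [Not r]]]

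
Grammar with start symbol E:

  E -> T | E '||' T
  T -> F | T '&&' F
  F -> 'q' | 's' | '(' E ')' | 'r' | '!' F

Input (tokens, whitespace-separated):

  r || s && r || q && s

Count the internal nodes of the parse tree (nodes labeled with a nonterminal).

13

[E [E [E [T [F r]]] || [T [T [F s]] && [F r]]] || [T [T [F q]] && [F s]]]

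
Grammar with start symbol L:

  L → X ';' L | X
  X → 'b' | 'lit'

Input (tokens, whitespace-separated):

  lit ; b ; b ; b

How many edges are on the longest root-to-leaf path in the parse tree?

5

[L [X lit] ; [L [X b] ; [L [X b] ; [L [X b]]]]]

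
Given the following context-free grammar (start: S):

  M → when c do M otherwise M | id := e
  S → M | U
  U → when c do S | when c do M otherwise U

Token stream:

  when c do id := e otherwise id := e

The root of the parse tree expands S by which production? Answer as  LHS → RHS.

S → M

[S [M when c do [M id := e] otherwise [M id := e]]]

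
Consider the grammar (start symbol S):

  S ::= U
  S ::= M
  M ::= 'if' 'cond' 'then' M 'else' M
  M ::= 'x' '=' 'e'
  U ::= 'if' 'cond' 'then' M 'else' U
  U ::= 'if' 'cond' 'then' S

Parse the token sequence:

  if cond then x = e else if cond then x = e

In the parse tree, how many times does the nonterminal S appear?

[S [U if cond then [M x = e] else [U if cond then [S [M x = e]]]]]

2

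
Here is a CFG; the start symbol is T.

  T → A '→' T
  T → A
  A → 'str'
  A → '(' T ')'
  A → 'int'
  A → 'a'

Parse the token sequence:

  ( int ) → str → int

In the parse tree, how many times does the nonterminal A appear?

4

[T [A ( [T [A int]] )] → [T [A str] → [T [A int]]]]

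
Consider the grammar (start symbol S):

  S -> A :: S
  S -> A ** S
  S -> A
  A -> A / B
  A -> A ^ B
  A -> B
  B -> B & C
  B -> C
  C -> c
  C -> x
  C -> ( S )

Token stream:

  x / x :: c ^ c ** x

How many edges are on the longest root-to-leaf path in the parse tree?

6

[S [A [A [B [C x]]] / [B [C x]]] :: [S [A [A [B [C c]]] ^ [B [C c]]] ** [S [A [B [C x]]]]]]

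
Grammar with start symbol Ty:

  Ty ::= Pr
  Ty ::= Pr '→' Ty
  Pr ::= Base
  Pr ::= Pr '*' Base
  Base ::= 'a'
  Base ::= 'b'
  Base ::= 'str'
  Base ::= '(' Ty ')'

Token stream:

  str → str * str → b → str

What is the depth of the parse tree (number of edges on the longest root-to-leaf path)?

[Ty [Pr [Base str]] → [Ty [Pr [Pr [Base str]] * [Base str]] → [Ty [Pr [Base b]] → [Ty [Pr [Base str]]]]]]

6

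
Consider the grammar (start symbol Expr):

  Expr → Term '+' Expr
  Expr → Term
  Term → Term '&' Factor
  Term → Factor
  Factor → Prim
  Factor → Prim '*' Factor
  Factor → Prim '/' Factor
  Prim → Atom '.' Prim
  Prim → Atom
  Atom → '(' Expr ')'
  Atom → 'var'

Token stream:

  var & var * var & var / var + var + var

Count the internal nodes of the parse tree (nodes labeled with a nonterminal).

29

[Expr [Term [Term [Term [Factor [Prim [Atom var]]]] & [Factor [Prim [Atom var]] * [Factor [Prim [Atom var]]]]] & [Factor [Prim [Atom var]] / [Factor [Prim [Atom var]]]]] + [Expr [Term [Factor [Prim [Atom var]]]] + [Expr [Term [Factor [Prim [Atom var]]]]]]]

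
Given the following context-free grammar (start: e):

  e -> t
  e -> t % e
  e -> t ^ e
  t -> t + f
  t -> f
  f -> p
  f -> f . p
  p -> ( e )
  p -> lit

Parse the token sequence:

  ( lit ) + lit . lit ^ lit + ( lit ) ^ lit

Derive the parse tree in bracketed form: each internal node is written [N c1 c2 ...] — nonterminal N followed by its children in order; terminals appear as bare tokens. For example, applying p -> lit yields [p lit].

[e [t [t [f [p ( [e [t [f [p lit]]]] )]]] + [f [f [p lit]] . [p lit]]] ^ [e [t [t [f [p lit]]] + [f [p ( [e [t [f [p lit]]]] )]]] ^ [e [t [f [p lit]]]]]]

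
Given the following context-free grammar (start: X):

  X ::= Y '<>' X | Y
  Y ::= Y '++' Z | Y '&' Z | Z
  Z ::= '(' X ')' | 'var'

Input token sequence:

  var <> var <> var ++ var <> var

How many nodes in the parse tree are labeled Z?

[X [Y [Z var]] <> [X [Y [Z var]] <> [X [Y [Y [Z var]] ++ [Z var]] <> [X [Y [Z var]]]]]]

5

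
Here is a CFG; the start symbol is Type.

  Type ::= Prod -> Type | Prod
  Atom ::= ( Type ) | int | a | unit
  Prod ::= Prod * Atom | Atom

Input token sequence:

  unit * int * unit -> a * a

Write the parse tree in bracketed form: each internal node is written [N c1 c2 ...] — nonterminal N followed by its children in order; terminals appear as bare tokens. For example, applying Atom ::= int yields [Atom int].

Type
Prod -> Type
Prod * Atom -> Type
Prod * Atom * Atom -> Type
Atom * Atom * Atom -> Type
unit * Atom * Atom -> Type
unit * int * Atom -> Type
unit * int * unit -> Type
unit * int * unit -> Prod
unit * int * unit -> Prod * Atom
unit * int * unit -> Atom * Atom
unit * int * unit -> a * Atom
unit * int * unit -> a * a

[Type [Prod [Prod [Prod [Atom unit]] * [Atom int]] * [Atom unit]] -> [Type [Prod [Prod [Atom a]] * [Atom a]]]]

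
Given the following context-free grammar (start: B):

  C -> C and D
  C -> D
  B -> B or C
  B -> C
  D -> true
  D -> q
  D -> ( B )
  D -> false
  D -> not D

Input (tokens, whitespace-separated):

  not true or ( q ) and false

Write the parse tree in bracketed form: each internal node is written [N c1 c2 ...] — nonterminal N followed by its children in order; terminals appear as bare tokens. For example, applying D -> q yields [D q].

B
B or C
C or C
D or C
not D or C
not true or C
not true or C and D
not true or D and D
not true or ( B ) and D
not true or ( C ) and D
not true or ( D ) and D
not true or ( q ) and D
not true or ( q ) and false

[B [B [C [D not [D true]]]] or [C [C [D ( [B [C [D q]]] )]] and [D false]]]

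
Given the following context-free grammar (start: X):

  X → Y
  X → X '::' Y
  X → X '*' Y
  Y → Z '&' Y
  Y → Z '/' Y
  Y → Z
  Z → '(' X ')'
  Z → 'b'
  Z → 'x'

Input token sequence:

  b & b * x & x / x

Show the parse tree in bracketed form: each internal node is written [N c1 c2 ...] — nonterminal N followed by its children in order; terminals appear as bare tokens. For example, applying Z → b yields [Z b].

X
X * Y
Y * Y
Z & Y * Y
b & Y * Y
b & Z * Y
b & b * Y
b & b * Z & Y
b & b * x & Y
b & b * x & Z / Y
b & b * x & x / Y
b & b * x & x / Z
b & b * x & x / x

[X [X [Y [Z b] & [Y [Z b]]]] * [Y [Z x] & [Y [Z x] / [Y [Z x]]]]]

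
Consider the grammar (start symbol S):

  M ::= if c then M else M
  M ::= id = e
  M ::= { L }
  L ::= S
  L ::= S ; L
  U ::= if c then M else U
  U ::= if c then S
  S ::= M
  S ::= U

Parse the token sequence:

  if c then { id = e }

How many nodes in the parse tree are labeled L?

[S [U if c then [S [M { [L [S [M id = e]]] }]]]]

1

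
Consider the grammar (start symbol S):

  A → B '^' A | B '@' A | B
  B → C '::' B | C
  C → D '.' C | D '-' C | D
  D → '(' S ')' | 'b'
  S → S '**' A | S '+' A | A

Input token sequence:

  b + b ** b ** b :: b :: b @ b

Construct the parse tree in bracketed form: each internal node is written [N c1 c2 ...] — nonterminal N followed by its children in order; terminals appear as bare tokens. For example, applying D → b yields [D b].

[S [S [S [S [A [B [C [D b]]]]] + [A [B [C [D b]]]]] ** [A [B [C [D b]]]]] ** [A [B [C [D b]] :: [B [C [D b]] :: [B [C [D b]]]]] @ [A [B [C [D b]]]]]]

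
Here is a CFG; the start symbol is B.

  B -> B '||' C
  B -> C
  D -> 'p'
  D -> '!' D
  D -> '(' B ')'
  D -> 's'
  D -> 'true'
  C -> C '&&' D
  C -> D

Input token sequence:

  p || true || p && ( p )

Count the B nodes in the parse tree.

4

[B [B [B [C [D p]]] || [C [D true]]] || [C [C [D p]] && [D ( [B [C [D p]]] )]]]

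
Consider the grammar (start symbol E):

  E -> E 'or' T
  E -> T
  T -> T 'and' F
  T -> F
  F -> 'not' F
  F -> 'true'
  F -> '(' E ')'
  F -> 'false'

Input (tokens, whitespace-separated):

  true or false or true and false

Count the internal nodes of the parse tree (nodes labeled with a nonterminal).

11

[E [E [E [T [F true]]] or [T [F false]]] or [T [T [F true]] and [F false]]]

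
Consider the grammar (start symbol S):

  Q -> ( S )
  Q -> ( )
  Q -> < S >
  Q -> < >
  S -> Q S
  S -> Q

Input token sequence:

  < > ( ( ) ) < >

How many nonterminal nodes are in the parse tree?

[S [Q < >] [S [Q ( [S [Q ( )]] )] [S [Q < >]]]]

8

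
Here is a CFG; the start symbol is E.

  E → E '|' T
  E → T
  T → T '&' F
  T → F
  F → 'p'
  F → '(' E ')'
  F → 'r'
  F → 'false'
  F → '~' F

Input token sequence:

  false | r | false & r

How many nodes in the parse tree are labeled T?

[E [E [E [T [F false]]] | [T [F r]]] | [T [T [F false]] & [F r]]]

4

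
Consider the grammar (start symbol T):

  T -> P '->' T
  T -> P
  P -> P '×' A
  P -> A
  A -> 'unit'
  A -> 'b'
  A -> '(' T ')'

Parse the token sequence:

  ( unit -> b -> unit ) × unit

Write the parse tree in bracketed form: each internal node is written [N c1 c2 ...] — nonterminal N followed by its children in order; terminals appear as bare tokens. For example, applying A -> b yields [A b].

T
P
P × A
A × A
( T ) × A
( P -> T ) × A
( A -> T ) × A
( unit -> T ) × A
( unit -> P -> T ) × A
( unit -> A -> T ) × A
( unit -> b -> T ) × A
( unit -> b -> P ) × A
( unit -> b -> A ) × A
( unit -> b -> unit ) × A
( unit -> b -> unit ) × unit

[T [P [P [A ( [T [P [A unit]] -> [T [P [A b]] -> [T [P [A unit]]]]] )]] × [A unit]]]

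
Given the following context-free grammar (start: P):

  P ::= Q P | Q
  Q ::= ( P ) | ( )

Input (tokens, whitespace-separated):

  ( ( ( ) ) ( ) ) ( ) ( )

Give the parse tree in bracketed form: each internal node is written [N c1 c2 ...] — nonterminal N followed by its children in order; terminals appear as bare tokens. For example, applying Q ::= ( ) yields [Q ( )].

[P [Q ( [P [Q ( [P [Q ( )]] )] [P [Q ( )]]] )] [P [Q ( )] [P [Q ( )]]]]

P
Q P
( P ) P
( Q P ) P
( ( P ) P ) P
( ( Q ) P ) P
( ( ( ) ) P ) P
( ( ( ) ) Q ) P
( ( ( ) ) ( ) ) P
( ( ( ) ) ( ) ) Q P
( ( ( ) ) ( ) ) ( ) P
( ( ( ) ) ( ) ) ( ) Q
( ( ( ) ) ( ) ) ( ) ( )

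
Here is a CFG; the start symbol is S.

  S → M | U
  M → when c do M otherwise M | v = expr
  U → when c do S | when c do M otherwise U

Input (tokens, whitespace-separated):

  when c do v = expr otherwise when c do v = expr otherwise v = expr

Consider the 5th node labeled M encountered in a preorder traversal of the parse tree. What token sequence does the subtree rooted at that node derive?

v = expr

[S [M when c do [M v = expr] otherwise [M when c do [M v = expr] otherwise [M v = expr]]]]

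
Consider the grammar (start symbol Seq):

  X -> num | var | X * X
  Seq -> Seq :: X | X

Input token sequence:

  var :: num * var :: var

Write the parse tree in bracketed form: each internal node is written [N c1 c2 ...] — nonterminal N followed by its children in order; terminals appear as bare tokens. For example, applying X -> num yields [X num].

[Seq [Seq [Seq [X var]] :: [X [X num] * [X var]]] :: [X var]]

Seq
Seq :: X
Seq :: X :: X
X :: X :: X
var :: X :: X
var :: X * X :: X
var :: num * X :: X
var :: num * var :: X
var :: num * var :: var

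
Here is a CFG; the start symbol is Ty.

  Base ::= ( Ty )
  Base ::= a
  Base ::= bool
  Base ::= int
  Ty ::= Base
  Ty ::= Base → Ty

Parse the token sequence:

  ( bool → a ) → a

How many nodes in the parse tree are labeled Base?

[Ty [Base ( [Ty [Base bool] → [Ty [Base a]]] )] → [Ty [Base a]]]

4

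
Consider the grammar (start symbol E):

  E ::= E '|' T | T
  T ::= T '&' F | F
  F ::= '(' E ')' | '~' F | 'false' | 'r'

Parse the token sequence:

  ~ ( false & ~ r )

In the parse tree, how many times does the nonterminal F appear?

[E [T [F ~ [F ( [E [T [T [F false]] & [F ~ [F r]]]] )]]]]

5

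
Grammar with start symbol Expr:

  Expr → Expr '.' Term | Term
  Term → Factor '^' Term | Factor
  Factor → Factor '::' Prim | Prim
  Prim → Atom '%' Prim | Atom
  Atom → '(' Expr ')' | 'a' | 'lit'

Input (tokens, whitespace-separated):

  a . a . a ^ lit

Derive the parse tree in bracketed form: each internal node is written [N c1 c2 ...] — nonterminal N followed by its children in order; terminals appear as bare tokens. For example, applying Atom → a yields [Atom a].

Expr
Expr . Term
Expr . Term . Term
Term . Term . Term
Factor . Term . Term
Prim . Term . Term
Atom . Term . Term
a . Term . Term
a . Factor . Term
a . Prim . Term
a . Atom . Term
a . a . Term
a . a . Factor ^ Term
a . a . Prim ^ Term
a . a . Atom ^ Term
a . a . a ^ Term
a . a . a ^ Factor
a . a . a ^ Prim
a . a . a ^ Atom
a . a . a ^ lit

[Expr [Expr [Expr [Term [Factor [Prim [Atom a]]]]] . [Term [Factor [Prim [Atom a]]]]] . [Term [Factor [Prim [Atom a]]] ^ [Term [Factor [Prim [Atom lit]]]]]]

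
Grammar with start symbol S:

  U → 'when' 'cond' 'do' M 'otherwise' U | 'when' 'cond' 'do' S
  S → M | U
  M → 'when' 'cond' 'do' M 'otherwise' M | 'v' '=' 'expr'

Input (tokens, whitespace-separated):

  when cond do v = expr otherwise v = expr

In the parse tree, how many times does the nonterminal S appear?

[S [M when cond do [M v = expr] otherwise [M v = expr]]]

1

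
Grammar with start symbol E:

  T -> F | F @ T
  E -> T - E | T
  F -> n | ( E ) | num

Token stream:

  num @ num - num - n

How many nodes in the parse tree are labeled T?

4

[E [T [F num] @ [T [F num]]] - [E [T [F num]] - [E [T [F n]]]]]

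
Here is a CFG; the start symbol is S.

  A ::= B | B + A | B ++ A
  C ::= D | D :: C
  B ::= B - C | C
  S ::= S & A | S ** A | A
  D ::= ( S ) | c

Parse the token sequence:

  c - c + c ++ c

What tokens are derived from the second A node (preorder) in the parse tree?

c ++ c

[S [A [B [B [C [D c]]] - [C [D c]]] + [A [B [C [D c]]] ++ [A [B [C [D c]]]]]]]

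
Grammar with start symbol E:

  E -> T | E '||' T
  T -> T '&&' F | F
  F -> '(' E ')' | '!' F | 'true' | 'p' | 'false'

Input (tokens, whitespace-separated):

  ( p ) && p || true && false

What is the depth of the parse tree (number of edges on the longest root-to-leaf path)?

[E [E [T [T [F ( [E [T [F p]]] )]] && [F p]]] || [T [T [F true]] && [F false]]]

8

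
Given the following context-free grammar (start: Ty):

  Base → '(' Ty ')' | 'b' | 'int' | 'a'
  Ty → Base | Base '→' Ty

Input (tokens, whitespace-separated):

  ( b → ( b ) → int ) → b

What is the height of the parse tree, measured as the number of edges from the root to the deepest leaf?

7

[Ty [Base ( [Ty [Base b] → [Ty [Base ( [Ty [Base b]] )] → [Ty [Base int]]]] )] → [Ty [Base b]]]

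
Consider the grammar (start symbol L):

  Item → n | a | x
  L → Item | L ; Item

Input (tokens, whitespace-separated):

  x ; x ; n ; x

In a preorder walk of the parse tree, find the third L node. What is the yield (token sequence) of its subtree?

[L [L [L [L [Item x]] ; [Item x]] ; [Item n]] ; [Item x]]

x ; x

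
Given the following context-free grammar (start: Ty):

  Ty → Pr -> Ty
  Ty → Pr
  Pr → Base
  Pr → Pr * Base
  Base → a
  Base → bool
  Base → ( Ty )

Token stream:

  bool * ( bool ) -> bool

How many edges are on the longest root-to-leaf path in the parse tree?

[Ty [Pr [Pr [Base bool]] * [Base ( [Ty [Pr [Base bool]]] )]] -> [Ty [Pr [Base bool]]]]

6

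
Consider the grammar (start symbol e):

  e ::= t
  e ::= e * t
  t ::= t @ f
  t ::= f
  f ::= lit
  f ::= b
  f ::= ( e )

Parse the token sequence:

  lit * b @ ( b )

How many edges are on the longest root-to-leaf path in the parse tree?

6

[e [e [t [f lit]]] * [t [t [f b]] @ [f ( [e [t [f b]]] )]]]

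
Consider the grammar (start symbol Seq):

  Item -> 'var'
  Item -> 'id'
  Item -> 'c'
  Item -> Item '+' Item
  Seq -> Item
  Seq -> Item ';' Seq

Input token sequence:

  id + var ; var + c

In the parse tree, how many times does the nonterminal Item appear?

6

[Seq [Item [Item id] + [Item var]] ; [Seq [Item [Item var] + [Item c]]]]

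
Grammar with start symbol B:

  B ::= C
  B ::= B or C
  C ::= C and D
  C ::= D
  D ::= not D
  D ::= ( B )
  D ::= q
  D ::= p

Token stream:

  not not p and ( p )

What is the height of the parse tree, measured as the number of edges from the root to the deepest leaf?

[B [C [C [D not [D not [D p]]]] and [D ( [B [C [D p]]] )]]]

6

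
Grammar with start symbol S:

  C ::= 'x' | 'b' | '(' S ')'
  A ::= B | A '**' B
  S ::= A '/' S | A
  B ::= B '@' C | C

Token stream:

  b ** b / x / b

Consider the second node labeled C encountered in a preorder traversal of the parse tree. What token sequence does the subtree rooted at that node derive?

b

[S [A [A [B [C b]]] ** [B [C b]]] / [S [A [B [C x]]] / [S [A [B [C b]]]]]]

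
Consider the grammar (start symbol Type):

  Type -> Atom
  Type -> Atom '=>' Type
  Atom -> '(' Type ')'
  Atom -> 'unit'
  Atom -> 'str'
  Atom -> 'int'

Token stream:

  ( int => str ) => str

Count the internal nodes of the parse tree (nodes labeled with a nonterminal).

[Type [Atom ( [Type [Atom int] => [Type [Atom str]]] )] => [Type [Atom str]]]

8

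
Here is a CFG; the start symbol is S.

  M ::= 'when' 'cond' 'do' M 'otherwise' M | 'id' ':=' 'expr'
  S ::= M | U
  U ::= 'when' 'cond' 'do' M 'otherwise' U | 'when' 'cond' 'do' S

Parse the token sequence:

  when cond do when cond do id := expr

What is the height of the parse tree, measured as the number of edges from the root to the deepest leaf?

[S [U when cond do [S [U when cond do [S [M id := expr]]]]]]

6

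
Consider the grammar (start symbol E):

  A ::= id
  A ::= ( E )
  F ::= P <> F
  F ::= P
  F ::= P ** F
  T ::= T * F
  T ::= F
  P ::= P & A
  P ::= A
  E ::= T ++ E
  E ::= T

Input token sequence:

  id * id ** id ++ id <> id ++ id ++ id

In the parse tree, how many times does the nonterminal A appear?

7

[E [T [T [F [P [A id]]]] * [F [P [A id]] ** [F [P [A id]]]]] ++ [E [T [F [P [A id]] <> [F [P [A id]]]]] ++ [E [T [F [P [A id]]]] ++ [E [T [F [P [A id]]]]]]]]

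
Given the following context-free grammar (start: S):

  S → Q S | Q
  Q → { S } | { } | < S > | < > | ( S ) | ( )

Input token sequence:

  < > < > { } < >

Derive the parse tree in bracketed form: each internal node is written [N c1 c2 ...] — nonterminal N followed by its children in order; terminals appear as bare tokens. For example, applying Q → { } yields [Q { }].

[S [Q < >] [S [Q < >] [S [Q { }] [S [Q < >]]]]]

S
Q S
< > S
< > Q S
< > < > S
< > < > Q S
< > < > { } S
< > < > { } Q
< > < > { } < >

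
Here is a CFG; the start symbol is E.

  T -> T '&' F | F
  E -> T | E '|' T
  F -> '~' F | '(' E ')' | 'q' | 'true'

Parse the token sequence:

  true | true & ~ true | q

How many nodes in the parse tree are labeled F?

[E [E [E [T [F true]]] | [T [T [F true]] & [F ~ [F true]]]] | [T [F q]]]

5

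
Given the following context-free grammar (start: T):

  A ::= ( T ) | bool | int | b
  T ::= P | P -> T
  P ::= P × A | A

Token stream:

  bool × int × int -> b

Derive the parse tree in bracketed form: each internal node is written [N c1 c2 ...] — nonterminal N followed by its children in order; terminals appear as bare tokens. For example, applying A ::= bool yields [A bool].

[T [P [P [P [A bool]] × [A int]] × [A int]] -> [T [P [A b]]]]

T
P -> T
P × A -> T
P × A × A -> T
A × A × A -> T
bool × A × A -> T
bool × int × A -> T
bool × int × int -> T
bool × int × int -> P
bool × int × int -> A
bool × int × int -> b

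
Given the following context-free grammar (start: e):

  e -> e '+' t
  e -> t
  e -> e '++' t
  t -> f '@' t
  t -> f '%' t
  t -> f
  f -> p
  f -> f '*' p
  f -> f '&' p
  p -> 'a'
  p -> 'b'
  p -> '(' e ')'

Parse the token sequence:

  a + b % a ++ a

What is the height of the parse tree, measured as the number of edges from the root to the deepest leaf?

[e [e [e [t [f [p a]]]] + [t [f [p b]] % [t [f [p a]]]]] ++ [t [f [p a]]]]

6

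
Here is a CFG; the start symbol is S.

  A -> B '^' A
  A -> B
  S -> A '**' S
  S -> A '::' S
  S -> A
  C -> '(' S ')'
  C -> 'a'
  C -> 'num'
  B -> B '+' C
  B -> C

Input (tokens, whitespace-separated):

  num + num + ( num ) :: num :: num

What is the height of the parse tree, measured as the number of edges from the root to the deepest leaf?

[S [A [B [B [B [C num]] + [C num]] + [C ( [S [A [B [C num]]]] )]]] :: [S [A [B [C num]]] :: [S [A [B [C num]]]]]]

8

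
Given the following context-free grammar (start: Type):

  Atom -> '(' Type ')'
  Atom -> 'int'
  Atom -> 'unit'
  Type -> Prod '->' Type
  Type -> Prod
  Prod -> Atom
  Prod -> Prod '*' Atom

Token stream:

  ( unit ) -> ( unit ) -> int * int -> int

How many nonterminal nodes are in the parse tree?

20

[Type [Prod [Atom ( [Type [Prod [Atom unit]]] )]] -> [Type [Prod [Atom ( [Type [Prod [Atom unit]]] )]] -> [Type [Prod [Prod [Atom int]] * [Atom int]] -> [Type [Prod [Atom int]]]]]]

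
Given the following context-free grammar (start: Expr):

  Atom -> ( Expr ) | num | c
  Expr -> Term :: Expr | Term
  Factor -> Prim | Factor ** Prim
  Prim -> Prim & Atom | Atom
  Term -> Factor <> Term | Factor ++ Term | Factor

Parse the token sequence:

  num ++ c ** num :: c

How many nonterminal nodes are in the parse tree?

[Expr [Term [Factor [Prim [Atom num]]] ++ [Term [Factor [Factor [Prim [Atom c]]] ** [Prim [Atom num]]]]] :: [Expr [Term [Factor [Prim [Atom c]]]]]]

17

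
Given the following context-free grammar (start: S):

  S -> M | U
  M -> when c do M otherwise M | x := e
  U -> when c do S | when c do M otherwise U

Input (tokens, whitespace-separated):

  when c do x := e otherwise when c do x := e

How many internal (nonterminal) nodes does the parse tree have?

[S [U when c do [M x := e] otherwise [U when c do [S [M x := e]]]]]

6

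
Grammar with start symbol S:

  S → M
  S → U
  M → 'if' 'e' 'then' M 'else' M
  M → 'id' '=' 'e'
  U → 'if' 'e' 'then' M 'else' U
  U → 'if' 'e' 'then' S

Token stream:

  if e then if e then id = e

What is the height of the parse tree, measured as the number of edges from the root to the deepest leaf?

6

[S [U if e then [S [U if e then [S [M id = e]]]]]]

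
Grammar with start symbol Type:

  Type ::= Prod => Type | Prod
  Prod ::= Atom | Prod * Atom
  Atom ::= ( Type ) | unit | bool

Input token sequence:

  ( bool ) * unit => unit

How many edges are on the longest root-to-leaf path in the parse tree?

[Type [Prod [Prod [Atom ( [Type [Prod [Atom bool]]] )]] * [Atom unit]] => [Type [Prod [Atom unit]]]]

7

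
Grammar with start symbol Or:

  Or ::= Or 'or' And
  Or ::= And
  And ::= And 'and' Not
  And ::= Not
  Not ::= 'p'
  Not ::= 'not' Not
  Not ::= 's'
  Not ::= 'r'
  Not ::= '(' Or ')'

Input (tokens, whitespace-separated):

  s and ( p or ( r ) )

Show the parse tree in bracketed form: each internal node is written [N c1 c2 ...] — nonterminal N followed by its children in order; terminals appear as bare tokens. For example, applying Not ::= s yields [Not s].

[Or [And [And [Not s]] and [Not ( [Or [Or [And [Not p]]] or [And [Not ( [Or [And [Not r]]] )]]] )]]]

Or
And
And and Not
Not and Not
s and Not
s and ( Or )
s and ( Or or And )
s and ( And or And )
s and ( Not or And )
s and ( p or And )
s and ( p or Not )
s and ( p or ( Or ) )
s and ( p or ( And ) )
s and ( p or ( Not ) )
s and ( p or ( r ) )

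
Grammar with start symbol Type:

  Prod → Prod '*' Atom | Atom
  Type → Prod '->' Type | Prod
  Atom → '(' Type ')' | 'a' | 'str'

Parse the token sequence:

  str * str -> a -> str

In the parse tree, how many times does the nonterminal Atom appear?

4

[Type [Prod [Prod [Atom str]] * [Atom str]] -> [Type [Prod [Atom a]] -> [Type [Prod [Atom str]]]]]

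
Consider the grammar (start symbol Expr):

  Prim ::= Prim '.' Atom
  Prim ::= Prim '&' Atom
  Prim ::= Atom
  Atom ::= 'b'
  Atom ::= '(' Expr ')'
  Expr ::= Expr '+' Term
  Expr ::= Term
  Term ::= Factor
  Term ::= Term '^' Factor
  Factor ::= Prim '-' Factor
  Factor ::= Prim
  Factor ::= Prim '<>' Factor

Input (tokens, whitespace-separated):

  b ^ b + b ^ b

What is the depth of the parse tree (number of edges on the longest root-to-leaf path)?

7

[Expr [Expr [Term [Term [Factor [Prim [Atom b]]]] ^ [Factor [Prim [Atom b]]]]] + [Term [Term [Factor [Prim [Atom b]]]] ^ [Factor [Prim [Atom b]]]]]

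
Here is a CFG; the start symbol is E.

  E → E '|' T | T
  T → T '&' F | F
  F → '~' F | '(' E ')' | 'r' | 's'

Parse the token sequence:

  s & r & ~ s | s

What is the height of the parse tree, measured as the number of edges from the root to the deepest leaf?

[E [E [T [T [T [F s]] & [F r]] & [F ~ [F s]]]] | [T [F s]]]

6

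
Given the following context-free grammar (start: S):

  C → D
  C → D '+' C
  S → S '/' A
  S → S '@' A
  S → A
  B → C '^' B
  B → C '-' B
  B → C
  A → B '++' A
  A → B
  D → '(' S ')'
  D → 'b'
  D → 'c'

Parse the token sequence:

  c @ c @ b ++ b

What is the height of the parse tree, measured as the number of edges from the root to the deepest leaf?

7

[S [S [S [A [B [C [D c]]]]] @ [A [B [C [D c]]]]] @ [A [B [C [D b]]] ++ [A [B [C [D b]]]]]]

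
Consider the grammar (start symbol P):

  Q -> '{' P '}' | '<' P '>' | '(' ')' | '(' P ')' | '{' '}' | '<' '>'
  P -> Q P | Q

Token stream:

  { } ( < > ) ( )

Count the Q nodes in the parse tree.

[P [Q { }] [P [Q ( [P [Q < >]] )] [P [Q ( )]]]]

4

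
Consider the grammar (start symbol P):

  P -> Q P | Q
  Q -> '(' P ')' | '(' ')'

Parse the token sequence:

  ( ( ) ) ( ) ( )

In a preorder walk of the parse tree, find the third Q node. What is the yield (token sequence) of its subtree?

( )

[P [Q ( [P [Q ( )]] )] [P [Q ( )] [P [Q ( )]]]]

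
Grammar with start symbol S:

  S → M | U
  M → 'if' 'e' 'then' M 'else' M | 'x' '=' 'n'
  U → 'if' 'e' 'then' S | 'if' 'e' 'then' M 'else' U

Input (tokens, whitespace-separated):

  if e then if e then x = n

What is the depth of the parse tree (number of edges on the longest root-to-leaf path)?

6

[S [U if e then [S [U if e then [S [M x = n]]]]]]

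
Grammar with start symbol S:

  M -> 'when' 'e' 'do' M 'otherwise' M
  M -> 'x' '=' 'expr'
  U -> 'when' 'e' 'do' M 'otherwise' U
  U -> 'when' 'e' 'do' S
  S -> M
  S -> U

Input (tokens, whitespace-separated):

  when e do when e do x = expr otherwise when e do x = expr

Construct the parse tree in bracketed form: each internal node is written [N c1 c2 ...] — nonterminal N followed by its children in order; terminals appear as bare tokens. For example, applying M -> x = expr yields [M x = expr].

S
U
when e do S
when e do U
when e do when e do M otherwise U
when e do when e do x = expr otherwise U
when e do when e do x = expr otherwise when e do S
when e do when e do x = expr otherwise when e do M
when e do when e do x = expr otherwise when e do x = expr

[S [U when e do [S [U when e do [M x = expr] otherwise [U when e do [S [M x = expr]]]]]]]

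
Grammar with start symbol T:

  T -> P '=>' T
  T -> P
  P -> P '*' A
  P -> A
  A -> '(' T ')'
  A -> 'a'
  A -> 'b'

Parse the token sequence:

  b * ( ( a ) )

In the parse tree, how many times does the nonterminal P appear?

4

[T [P [P [A b]] * [A ( [T [P [A ( [T [P [A a]]] )]]] )]]]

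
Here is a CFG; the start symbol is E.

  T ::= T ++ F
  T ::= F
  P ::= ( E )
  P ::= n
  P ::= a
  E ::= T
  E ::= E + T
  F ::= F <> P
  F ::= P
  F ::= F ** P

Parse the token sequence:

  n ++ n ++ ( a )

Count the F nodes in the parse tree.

[E [T [T [T [F [P n]]] ++ [F [P n]]] ++ [F [P ( [E [T [F [P a]]]] )]]]]

4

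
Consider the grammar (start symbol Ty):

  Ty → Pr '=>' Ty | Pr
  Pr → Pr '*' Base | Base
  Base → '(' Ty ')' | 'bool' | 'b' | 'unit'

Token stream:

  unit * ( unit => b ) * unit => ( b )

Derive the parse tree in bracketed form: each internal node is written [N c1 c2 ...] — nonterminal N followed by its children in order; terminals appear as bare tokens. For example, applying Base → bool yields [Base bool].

[Ty [Pr [Pr [Pr [Base unit]] * [Base ( [Ty [Pr [Base unit]] => [Ty [Pr [Base b]]]] )]] * [Base unit]] => [Ty [Pr [Base ( [Ty [Pr [Base b]]] )]]]]

Ty
Pr => Ty
Pr * Base => Ty
Pr * Base * Base => Ty
Base * Base * Base => Ty
unit * Base * Base => Ty
unit * ( Ty ) * Base => Ty
unit * ( Pr => Ty ) * Base => Ty
unit * ( Base => Ty ) * Base => Ty
unit * ( unit => Ty ) * Base => Ty
unit * ( unit => Pr ) * Base => Ty
unit * ( unit => Base ) * Base => Ty
unit * ( unit => b ) * Base => Ty
unit * ( unit => b ) * unit => Ty
unit * ( unit => b ) * unit => Pr
unit * ( unit => b ) * unit => Base
unit * ( unit => b ) * unit => ( Ty )
unit * ( unit => b ) * unit => ( Pr )
unit * ( unit => b ) * unit => ( Base )
unit * ( unit => b ) * unit => ( b )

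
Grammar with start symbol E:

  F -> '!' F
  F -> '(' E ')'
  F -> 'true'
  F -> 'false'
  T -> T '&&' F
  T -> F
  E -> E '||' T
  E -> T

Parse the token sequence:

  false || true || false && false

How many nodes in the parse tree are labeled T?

4

[E [E [E [T [F false]]] || [T [F true]]] || [T [T [F false]] && [F false]]]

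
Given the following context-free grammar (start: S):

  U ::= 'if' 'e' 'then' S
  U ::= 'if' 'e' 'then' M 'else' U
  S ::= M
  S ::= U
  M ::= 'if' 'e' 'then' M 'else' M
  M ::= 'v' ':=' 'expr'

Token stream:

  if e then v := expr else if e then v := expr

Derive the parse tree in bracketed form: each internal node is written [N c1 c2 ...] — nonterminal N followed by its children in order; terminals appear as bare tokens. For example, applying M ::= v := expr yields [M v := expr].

[S [U if e then [M v := expr] else [U if e then [S [M v := expr]]]]]

S
U
if e then M else U
if e then v := expr else U
if e then v := expr else if e then S
if e then v := expr else if e then M
if e then v := expr else if e then v := expr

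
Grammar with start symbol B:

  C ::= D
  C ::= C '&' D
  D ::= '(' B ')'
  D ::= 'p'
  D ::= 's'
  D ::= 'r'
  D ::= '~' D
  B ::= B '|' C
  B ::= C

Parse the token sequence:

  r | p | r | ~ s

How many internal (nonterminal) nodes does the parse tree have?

[B [B [B [B [C [D r]]] | [C [D p]]] | [C [D r]]] | [C [D ~ [D s]]]]

13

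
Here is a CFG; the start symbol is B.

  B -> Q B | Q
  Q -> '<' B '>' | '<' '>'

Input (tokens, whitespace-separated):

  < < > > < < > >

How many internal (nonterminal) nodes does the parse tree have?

8

[B [Q < [B [Q < >]] >] [B [Q < [B [Q < >]] >]]]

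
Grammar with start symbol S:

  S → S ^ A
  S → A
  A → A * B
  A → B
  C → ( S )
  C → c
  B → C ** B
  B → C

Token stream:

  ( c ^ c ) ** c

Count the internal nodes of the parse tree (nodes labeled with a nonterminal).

[S [A [B [C ( [S [S [A [B [C c]]]] ^ [A [B [C c]]]] )] ** [B [C c]]]]]

14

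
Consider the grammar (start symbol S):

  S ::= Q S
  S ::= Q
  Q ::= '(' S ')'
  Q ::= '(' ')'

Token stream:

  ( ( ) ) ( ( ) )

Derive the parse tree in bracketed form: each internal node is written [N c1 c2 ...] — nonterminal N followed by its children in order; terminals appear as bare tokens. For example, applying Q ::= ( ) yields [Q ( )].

S
Q S
( S ) S
( Q ) S
( ( ) ) S
( ( ) ) Q
( ( ) ) ( S )
( ( ) ) ( Q )
( ( ) ) ( ( ) )

[S [Q ( [S [Q ( )]] )] [S [Q ( [S [Q ( )]] )]]]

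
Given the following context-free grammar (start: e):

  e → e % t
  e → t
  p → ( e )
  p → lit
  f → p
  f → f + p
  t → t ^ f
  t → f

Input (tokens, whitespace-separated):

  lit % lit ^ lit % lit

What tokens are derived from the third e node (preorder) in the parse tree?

lit

[e [e [e [t [f [p lit]]]] % [t [t [f [p lit]]] ^ [f [p lit]]]] % [t [f [p lit]]]]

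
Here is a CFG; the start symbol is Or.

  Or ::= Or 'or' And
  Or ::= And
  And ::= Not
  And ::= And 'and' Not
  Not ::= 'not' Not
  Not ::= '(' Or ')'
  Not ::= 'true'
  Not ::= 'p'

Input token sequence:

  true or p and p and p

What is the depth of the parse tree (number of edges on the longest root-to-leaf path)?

5

[Or [Or [And [Not true]]] or [And [And [And [Not p]] and [Not p]] and [Not p]]]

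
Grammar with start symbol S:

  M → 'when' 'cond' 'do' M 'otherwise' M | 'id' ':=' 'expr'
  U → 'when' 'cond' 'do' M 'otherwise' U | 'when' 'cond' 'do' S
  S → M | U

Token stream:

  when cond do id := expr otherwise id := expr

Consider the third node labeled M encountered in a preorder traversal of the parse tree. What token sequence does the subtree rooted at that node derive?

id := expr

[S [M when cond do [M id := expr] otherwise [M id := expr]]]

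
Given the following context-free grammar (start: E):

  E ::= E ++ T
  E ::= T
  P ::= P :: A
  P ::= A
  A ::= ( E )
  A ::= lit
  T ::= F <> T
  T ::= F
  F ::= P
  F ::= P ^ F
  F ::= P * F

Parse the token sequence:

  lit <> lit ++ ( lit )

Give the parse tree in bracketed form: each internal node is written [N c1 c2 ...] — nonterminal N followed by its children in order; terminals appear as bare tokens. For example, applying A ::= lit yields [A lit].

E
E ++ T
T ++ T
F <> T ++ T
P <> T ++ T
A <> T ++ T
lit <> T ++ T
lit <> F ++ T
lit <> P ++ T
lit <> A ++ T
lit <> lit ++ T
lit <> lit ++ F
lit <> lit ++ P
lit <> lit ++ A
lit <> lit ++ ( E )
lit <> lit ++ ( T )
lit <> lit ++ ( F )
lit <> lit ++ ( P )
lit <> lit ++ ( A )
lit <> lit ++ ( lit )

[E [E [T [F [P [A lit]]] <> [T [F [P [A lit]]]]]] ++ [T [F [P [A ( [E [T [F [P [A lit]]]]] )]]]]]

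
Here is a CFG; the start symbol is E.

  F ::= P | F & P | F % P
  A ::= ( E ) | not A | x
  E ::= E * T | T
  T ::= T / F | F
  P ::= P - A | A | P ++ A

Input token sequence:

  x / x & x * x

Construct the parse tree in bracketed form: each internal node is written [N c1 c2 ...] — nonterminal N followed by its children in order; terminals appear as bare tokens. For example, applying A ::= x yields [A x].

E
E * T
T * T
T / F * T
F / F * T
P / F * T
A / F * T
x / F * T
x / F & P * T
x / P & P * T
x / A & P * T
x / x & P * T
x / x & A * T
x / x & x * T
x / x & x * F
x / x & x * P
x / x & x * A
x / x & x * x

[E [E [T [T [F [P [A x]]]] / [F [F [P [A x]]] & [P [A x]]]]] * [T [F [P [A x]]]]]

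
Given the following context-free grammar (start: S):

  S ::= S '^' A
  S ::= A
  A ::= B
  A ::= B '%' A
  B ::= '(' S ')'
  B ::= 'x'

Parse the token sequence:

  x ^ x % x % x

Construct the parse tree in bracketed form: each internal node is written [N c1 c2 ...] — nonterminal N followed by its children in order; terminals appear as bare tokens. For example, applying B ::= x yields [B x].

[S [S [A [B x]]] ^ [A [B x] % [A [B x] % [A [B x]]]]]

S
S ^ A
A ^ A
B ^ A
x ^ A
x ^ B % A
x ^ x % A
x ^ x % B % A
x ^ x % x % A
x ^ x % x % B
x ^ x % x % x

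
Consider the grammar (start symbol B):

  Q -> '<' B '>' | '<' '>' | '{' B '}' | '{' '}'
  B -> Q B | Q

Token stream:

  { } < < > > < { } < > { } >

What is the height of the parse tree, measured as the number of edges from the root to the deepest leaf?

[B [Q { }] [B [Q < [B [Q < >]] >] [B [Q < [B [Q { }] [B [Q < >] [B [Q { }]]]] >]]]]

8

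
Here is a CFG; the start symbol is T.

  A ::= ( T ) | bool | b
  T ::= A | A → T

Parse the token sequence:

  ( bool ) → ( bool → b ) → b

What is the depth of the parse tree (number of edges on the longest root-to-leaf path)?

6

[T [A ( [T [A bool]] )] → [T [A ( [T [A bool] → [T [A b]]] )] → [T [A b]]]]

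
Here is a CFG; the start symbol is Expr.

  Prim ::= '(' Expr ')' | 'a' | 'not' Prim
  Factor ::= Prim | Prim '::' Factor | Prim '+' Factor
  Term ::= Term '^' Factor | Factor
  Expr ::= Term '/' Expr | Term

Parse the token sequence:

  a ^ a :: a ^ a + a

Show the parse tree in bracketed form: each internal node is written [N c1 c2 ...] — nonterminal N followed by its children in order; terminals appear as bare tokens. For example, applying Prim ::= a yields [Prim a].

[Expr [Term [Term [Term [Factor [Prim a]]] ^ [Factor [Prim a] :: [Factor [Prim a]]]] ^ [Factor [Prim a] + [Factor [Prim a]]]]]

Expr
Term
Term ^ Factor
Term ^ Factor ^ Factor
Factor ^ Factor ^ Factor
Prim ^ Factor ^ Factor
a ^ Factor ^ Factor
a ^ Prim :: Factor ^ Factor
a ^ a :: Factor ^ Factor
a ^ a :: Prim ^ Factor
a ^ a :: a ^ Factor
a ^ a :: a ^ Prim + Factor
a ^ a :: a ^ a + Factor
a ^ a :: a ^ a + Prim
a ^ a :: a ^ a + a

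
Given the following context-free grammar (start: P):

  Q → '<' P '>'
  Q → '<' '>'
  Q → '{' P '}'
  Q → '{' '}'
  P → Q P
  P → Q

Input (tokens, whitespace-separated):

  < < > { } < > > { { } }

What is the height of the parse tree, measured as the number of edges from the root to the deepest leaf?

[P [Q < [P [Q < >] [P [Q { }] [P [Q < >]]]] >] [P [Q { [P [Q { }]] }]]]

6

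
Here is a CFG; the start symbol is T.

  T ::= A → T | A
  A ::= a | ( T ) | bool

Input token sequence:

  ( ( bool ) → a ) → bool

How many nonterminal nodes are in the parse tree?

10

[T [A ( [T [A ( [T [A bool]] )] → [T [A a]]] )] → [T [A bool]]]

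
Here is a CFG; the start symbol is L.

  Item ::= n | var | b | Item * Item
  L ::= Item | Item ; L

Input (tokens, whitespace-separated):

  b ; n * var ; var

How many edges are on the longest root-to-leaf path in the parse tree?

4

[L [Item b] ; [L [Item [Item n] * [Item var]] ; [L [Item var]]]]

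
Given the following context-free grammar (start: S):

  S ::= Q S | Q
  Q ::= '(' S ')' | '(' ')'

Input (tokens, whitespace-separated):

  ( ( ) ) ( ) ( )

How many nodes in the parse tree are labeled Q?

[S [Q ( [S [Q ( )]] )] [S [Q ( )] [S [Q ( )]]]]

4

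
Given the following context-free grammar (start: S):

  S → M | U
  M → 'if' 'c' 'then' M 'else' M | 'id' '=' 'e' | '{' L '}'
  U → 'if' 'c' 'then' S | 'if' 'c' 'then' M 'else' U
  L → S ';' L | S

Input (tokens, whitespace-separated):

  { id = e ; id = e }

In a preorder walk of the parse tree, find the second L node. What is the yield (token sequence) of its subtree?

[S [M { [L [S [M id = e]] ; [L [S [M id = e]]]] }]]

id = e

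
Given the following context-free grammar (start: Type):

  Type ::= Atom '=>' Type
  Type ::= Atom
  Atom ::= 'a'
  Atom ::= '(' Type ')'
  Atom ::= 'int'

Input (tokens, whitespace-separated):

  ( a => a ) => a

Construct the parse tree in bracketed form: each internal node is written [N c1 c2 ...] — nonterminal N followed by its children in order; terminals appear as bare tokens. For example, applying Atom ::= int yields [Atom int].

Type
Atom => Type
( Type ) => Type
( Atom => Type ) => Type
( a => Type ) => Type
( a => Atom ) => Type
( a => a ) => Type
( a => a ) => Atom
( a => a ) => a

[Type [Atom ( [Type [Atom a] => [Type [Atom a]]] )] => [Type [Atom a]]]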